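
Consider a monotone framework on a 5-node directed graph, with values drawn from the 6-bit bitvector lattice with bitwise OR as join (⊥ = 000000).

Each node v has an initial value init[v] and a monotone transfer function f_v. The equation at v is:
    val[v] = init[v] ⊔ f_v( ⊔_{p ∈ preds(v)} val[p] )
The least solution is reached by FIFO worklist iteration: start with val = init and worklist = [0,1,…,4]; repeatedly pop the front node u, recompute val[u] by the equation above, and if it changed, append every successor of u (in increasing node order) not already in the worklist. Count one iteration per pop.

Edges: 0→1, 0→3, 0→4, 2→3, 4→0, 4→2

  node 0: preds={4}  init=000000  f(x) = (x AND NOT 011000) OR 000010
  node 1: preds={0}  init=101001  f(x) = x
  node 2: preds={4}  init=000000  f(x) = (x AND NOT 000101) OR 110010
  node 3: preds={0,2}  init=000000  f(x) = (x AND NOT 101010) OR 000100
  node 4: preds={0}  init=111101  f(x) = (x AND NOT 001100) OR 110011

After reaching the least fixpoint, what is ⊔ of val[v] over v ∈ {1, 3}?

111111

Iteration log — 7 steps:
  step 1. node 0  ⊔preds=111101  new=100111  old=000000  +wl: 
  step 2. node 1  ⊔preds=100111  new=101111  old=101001  +wl: 
  step 3. node 2  ⊔preds=111101  new=111010  old=000000  +wl: 
  step 4. node 3  ⊔preds=111111  new=010101  old=000000  +wl: 
  step 5. node 4  ⊔preds=100111  new=111111  old=111101  +wl: 0,2
  step 6. node 0  ⊔preds=111111  new=100111  stable
  step 7. node 2  ⊔preds=111111  new=111010  stable

Least fixpoint reached:
  node 0: 100111
  node 1: 101111
  node 2: 111010
  node 3: 010101
  node 4: 111111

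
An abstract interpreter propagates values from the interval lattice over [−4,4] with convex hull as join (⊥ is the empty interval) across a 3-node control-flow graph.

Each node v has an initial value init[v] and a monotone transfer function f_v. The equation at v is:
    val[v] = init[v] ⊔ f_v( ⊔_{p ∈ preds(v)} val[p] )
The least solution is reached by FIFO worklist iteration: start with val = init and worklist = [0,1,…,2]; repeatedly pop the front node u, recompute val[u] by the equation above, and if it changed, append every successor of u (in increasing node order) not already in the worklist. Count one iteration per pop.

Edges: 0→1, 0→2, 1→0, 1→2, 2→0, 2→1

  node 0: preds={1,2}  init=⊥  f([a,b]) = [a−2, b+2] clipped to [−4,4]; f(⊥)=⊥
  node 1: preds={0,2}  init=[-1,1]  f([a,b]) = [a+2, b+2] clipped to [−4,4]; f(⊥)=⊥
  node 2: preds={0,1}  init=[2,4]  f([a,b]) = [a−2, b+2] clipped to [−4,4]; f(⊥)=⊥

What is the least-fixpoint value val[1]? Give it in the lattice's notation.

[-2,4]

Iteration log — 7 steps:
  step 1. node 0  ⊔preds=[-1,4]  new=[-3,4]  old=⊥  +wl: 
  step 2. node 1  ⊔preds=[-3,4]  new=[-1,4]  old=[-1,1]  +wl: 0
  step 3. node 2  ⊔preds=[-3,4]  new=[-4,4]  old=[2,4]  +wl: 1
  step 4. node 0  ⊔preds=[-4,4]  new=[-4,4]  old=[-3,4]  +wl: 2
  step 5. node 1  ⊔preds=[-4,4]  new=[-2,4]  old=[-1,4]  +wl: 0
  step 6. node 2  ⊔preds=[-4,4]  new=[-4,4]  stable
  step 7. node 0  ⊔preds=[-4,4]  new=[-4,4]  stable

Least fixpoint reached:
  node 0: [-4,4]
  node 1: [-2,4]
  node 2: [-4,4]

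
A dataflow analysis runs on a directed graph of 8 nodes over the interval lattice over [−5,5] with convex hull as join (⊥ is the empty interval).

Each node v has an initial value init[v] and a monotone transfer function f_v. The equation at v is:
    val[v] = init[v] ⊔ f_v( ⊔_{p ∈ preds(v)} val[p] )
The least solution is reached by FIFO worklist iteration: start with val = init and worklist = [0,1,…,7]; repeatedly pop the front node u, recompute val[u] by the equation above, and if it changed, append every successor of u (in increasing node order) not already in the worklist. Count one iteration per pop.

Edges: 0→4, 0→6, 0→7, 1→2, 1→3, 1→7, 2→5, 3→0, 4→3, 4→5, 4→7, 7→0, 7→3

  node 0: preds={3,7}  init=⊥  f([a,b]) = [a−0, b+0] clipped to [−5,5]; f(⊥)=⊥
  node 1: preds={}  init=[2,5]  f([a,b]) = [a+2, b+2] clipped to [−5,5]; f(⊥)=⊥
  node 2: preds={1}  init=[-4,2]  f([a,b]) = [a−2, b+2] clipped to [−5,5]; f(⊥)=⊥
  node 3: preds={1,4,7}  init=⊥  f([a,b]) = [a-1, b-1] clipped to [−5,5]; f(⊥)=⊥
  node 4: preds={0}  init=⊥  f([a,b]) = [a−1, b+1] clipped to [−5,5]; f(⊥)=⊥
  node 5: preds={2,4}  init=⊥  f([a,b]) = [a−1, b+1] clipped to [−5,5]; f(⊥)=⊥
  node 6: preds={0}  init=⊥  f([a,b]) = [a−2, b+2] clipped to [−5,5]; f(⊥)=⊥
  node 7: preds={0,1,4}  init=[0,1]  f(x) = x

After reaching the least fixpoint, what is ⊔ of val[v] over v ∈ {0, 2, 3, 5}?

[-5,5]

Trace (37 dequeues):
  [1] u=0 | in [0,1] | out [0,1] | prev ⊥ | push {}
  [2] u=1 | in ⊥ | out [2,5] | ==
  [3] u=2 | in [2,5] | out [-4,5] | prev [-4,2] | push {}
  [4] u=3 | in [0,5] | out [-1,4] | prev ⊥ | push {0}
  [5] u=4 | in [0,1] | out [-1,2] | prev ⊥ | push {3}
  [6] u=5 | in [-4,5] | out [-5,5] | prev ⊥ | push {}
  [7] u=6 | in [0,1] | out [-2,3] | prev ⊥ | push {}
  [8] u=7 | in [-1,5] | out [-1,5] | prev [0,1] | push {}
  [9] u=0 | in [-1,5] | out [-1,5] | prev [0,1] | push {4,6,7}
  [10] u=3 | in [-1,5] | out [-2,4] | prev [-1,4] | push {0}
  [11] u=4 | in [-1,5] | out [-2,5] | prev [-1,2] | push {3,5}
  [12] u=6 | in [-1,5] | out [-3,5] | prev [-2,3] | push {}
  [13] u=7 | in [-2,5] | out [-2,5] | prev [-1,5] | push {}
  [14] u=0 | in [-2,5] | out [-2,5] | prev [-1,5] | push {4,6,7}
  [15] u=3 | in [-2,5] | out [-3,4] | prev [-2,4] | push {0}
  [16] u=5 | in [-4,5] | out [-5,5] | ==
  [17] u=4 | in [-2,5] | out [-3,5] | prev [-2,5] | push {3,5}
  [18] u=6 | in [-2,5] | out [-4,5] | prev [-3,5] | push {}
  [19] u=7 | in [-3,5] | out [-3,5] | prev [-2,5] | push {}
  [20] u=0 | in [-3,5] | out [-3,5] | prev [-2,5] | push {4,6,7}
  [21] u=3 | in [-3,5] | out [-4,4] | prev [-3,4] | push {0}
  [22] u=5 | in [-4,5] | out [-5,5] | ==
  [23] u=4 | in [-3,5] | out [-4,5] | prev [-3,5] | push {3,5}
  [24] u=6 | in [-3,5] | out [-5,5] | prev [-4,5] | push {}
  [25] u=7 | in [-4,5] | out [-4,5] | prev [-3,5] | push {}
  [26] u=0 | in [-4,5] | out [-4,5] | prev [-3,5] | push {4,6,7}
  [27] u=3 | in [-4,5] | out [-5,4] | prev [-4,4] | push {0}
  [28] u=5 | in [-4,5] | out [-5,5] | ==
  [29] u=4 | in [-4,5] | out [-5,5] | prev [-4,5] | push {3,5}
  [30] u=6 | in [-4,5] | out [-5,5] | ==
  [31] u=7 | in [-5,5] | out [-5,5] | prev [-4,5] | push {}
  [32] u=0 | in [-5,5] | out [-5,5] | prev [-4,5] | push {4,6,7}
  [33] u=3 | in [-5,5] | out [-5,4] | ==
  [34] u=5 | in [-5,5] | out [-5,5] | ==
  [35] u=4 | in [-5,5] | out [-5,5] | ==
  [36] u=6 | in [-5,5] | out [-5,5] | ==
  [37] u=7 | in [-5,5] | out [-5,5] | ==

Converged values:
  [0] [-5,5]
  [1] [2,5]
  [2] [-4,5]
  [3] [-5,4]
  [4] [-5,5]
  [5] [-5,5]
  [6] [-5,5]
  [7] [-5,5]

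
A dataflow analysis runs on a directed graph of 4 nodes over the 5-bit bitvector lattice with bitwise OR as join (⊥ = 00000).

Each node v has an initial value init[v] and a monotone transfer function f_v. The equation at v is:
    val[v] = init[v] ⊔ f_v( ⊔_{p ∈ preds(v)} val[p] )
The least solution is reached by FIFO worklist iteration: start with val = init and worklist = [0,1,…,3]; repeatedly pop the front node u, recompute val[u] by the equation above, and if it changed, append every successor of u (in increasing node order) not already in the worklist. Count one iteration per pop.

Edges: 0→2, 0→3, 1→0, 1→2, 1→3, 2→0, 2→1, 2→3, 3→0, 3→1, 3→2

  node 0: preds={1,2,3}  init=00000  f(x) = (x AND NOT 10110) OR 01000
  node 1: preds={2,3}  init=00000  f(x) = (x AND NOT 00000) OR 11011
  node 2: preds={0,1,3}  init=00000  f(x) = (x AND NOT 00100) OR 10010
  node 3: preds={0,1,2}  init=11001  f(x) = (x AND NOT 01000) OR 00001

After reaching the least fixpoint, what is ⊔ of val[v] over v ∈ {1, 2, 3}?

Iteration log — 7 steps:
  step 1. node 0  ⊔preds=11001  new=01001  old=00000  +wl: 
  step 2. node 1  ⊔preds=11001  new=11011  old=00000  +wl: 0
  step 3. node 2  ⊔preds=11011  new=11011  old=00000  +wl: 1
  step 4. node 3  ⊔preds=11011  new=11011  old=11001  +wl: 2
  step 5. node 0  ⊔preds=11011  new=01001  stable
  step 6. node 1  ⊔preds=11011  new=11011  stable
  step 7. node 2  ⊔preds=11011  new=11011  stable

Least fixpoint reached:
  node 0: 01001
  node 1: 11011
  node 2: 11011
  node 3: 11011

11011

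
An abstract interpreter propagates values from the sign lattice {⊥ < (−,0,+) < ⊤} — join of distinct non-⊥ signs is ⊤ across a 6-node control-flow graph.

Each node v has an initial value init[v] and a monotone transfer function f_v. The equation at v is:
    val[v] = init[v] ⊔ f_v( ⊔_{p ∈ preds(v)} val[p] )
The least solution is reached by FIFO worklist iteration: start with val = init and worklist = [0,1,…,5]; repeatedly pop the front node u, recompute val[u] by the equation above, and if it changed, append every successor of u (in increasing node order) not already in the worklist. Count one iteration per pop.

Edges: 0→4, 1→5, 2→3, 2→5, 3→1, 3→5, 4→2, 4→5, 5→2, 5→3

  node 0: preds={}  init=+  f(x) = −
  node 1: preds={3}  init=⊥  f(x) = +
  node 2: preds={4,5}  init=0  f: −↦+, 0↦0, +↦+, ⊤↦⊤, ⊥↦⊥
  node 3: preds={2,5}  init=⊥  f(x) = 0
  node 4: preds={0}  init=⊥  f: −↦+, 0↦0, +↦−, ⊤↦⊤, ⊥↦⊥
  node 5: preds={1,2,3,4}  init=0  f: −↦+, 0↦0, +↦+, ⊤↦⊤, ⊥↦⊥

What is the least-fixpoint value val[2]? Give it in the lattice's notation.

Trace (10 dequeues):
  [1] u=0 | in ⊥ | out ⊤ | prev + | push {}
  [2] u=1 | in ⊥ | out + | prev ⊥ | push {}
  [3] u=2 | in 0 | out 0 | ==
  [4] u=3 | in 0 | out 0 | prev ⊥ | push {1}
  [5] u=4 | in ⊤ | out ⊤ | prev ⊥ | push {2}
  [6] u=5 | in ⊤ | out ⊤ | prev 0 | push {3}
  [7] u=1 | in 0 | out + | ==
  [8] u=2 | in ⊤ | out ⊤ | prev 0 | push {5}
  [9] u=3 | in ⊤ | out 0 | ==
  [10] u=5 | in ⊤ | out ⊤ | ==

Converged values:
  [0] ⊤
  [1] +
  [2] ⊤
  [3] 0
  [4] ⊤
  [5] ⊤

⊤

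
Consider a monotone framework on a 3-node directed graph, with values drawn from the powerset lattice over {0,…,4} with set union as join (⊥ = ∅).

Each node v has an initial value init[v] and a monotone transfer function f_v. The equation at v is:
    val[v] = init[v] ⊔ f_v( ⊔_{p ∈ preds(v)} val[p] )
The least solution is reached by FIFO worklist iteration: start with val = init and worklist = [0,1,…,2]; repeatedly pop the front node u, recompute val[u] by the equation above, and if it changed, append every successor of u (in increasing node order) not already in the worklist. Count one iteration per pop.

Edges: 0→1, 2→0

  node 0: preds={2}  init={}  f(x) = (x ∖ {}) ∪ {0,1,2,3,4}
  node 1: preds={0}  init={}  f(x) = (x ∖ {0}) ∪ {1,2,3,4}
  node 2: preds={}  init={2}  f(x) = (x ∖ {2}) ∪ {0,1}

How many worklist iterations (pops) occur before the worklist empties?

4

Iteration log — 4 steps:
  step 1. node 0  ⊔preds={2}  new={0,1,2,3,4}  old={}  +wl: 
  step 2. node 1  ⊔preds={0,1,2,3,4}  new={1,2,3,4}  old={}  +wl: 
  step 3. node 2  ⊔preds={}  new={0,1,2}  old={2}  +wl: 0
  step 4. node 0  ⊔preds={0,1,2}  new={0,1,2,3,4}  stable

Least fixpoint reached:
  node 0: {0,1,2,3,4}
  node 1: {1,2,3,4}
  node 2: {0,1,2}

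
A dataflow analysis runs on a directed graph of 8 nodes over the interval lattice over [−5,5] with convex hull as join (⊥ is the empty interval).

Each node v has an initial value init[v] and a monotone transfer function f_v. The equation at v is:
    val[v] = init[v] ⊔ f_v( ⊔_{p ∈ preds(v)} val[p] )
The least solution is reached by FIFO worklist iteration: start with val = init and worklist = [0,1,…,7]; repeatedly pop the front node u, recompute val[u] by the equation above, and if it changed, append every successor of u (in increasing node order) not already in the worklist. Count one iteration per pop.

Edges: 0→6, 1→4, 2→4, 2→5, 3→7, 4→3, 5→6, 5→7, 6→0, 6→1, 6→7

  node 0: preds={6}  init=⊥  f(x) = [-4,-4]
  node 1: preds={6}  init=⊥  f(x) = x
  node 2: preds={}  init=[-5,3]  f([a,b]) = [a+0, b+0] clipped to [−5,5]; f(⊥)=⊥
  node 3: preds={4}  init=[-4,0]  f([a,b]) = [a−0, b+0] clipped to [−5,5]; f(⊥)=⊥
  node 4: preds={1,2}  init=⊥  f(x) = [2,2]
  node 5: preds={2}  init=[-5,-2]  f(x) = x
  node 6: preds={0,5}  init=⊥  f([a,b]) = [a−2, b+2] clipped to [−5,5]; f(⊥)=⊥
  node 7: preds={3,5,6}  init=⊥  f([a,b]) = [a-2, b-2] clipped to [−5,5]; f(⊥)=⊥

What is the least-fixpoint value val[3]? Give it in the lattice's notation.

Trace (13 dequeues):
  [1] u=0 | in ⊥ | out [-4,-4] | prev ⊥ | push {}
  [2] u=1 | in ⊥ | out ⊥ | ==
  [3] u=2 | in ⊥ | out [-5,3] | ==
  [4] u=3 | in ⊥ | out [-4,0] | ==
  [5] u=4 | in [-5,3] | out [2,2] | prev ⊥ | push {3}
  [6] u=5 | in [-5,3] | out [-5,3] | prev [-5,-2] | push {}
  [7] u=6 | in [-5,3] | out [-5,5] | prev ⊥ | push {0,1}
  [8] u=7 | in [-5,5] | out [-5,3] | prev ⊥ | push {}
  [9] u=3 | in [2,2] | out [-4,2] | prev [-4,0] | push {7}
  [10] u=0 | in [-5,5] | out [-4,-4] | ==
  [11] u=1 | in [-5,5] | out [-5,5] | prev ⊥ | push {4}
  [12] u=7 | in [-5,5] | out [-5,3] | ==
  [13] u=4 | in [-5,5] | out [2,2] | ==

Converged values:
  [0] [-4,-4]
  [1] [-5,5]
  [2] [-5,3]
  [3] [-4,2]
  [4] [2,2]
  [5] [-5,3]
  [6] [-5,5]
  [7] [-5,3]

[-4,2]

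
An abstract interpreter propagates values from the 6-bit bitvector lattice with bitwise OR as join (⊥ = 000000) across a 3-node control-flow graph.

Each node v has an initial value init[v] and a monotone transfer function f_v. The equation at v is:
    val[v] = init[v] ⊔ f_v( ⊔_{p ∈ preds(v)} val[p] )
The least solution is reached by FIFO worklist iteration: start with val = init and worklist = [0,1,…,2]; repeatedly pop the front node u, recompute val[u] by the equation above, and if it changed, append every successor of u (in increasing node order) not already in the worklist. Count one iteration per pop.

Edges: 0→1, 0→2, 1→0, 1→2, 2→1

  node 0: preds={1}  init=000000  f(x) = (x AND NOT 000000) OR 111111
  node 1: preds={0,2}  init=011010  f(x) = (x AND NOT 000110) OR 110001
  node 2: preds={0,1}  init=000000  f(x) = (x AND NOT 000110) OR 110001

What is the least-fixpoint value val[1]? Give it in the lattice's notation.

111011

Worklist (5 pops):
  #1 pop 0: in=011010 → 111111 (was 000000); enqueue []
  #2 pop 1: in=111111 → 111011 (was 011010); enqueue [0]
  #3 pop 2: in=111111 → 111001 (was 000000); enqueue [1]
  #4 pop 0: in=111011 → 111111 (no change)
  #5 pop 1: in=111111 → 111011 (no change)

Fixpoint:
  val[0] = 111111
  val[1] = 111011
  val[2] = 111001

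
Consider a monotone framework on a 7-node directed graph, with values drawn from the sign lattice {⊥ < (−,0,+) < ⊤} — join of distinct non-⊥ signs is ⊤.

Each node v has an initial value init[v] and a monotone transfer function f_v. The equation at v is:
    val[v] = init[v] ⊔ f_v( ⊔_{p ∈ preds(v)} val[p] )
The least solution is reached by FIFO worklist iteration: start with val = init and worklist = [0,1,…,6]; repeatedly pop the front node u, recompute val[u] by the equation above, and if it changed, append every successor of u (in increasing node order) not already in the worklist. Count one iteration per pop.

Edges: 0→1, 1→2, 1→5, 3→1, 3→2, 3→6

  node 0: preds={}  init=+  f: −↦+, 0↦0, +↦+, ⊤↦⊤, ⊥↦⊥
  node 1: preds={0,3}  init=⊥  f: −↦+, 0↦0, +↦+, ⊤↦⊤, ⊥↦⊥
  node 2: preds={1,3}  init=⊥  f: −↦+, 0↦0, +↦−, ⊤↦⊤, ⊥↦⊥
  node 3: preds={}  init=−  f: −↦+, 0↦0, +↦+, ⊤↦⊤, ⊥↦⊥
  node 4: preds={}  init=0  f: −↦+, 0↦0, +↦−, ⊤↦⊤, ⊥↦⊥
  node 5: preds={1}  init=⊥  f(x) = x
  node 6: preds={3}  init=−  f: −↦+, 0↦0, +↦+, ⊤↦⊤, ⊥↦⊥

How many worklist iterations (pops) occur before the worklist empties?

7

Iteration log — 7 steps:
  step 1. node 0  ⊔preds=⊥  new=+  stable
  step 2. node 1  ⊔preds=⊤  new=⊤  old=⊥  +wl: 
  step 3. node 2  ⊔preds=⊤  new=⊤  old=⊥  +wl: 
  step 4. node 3  ⊔preds=⊥  new=−  stable
  step 5. node 4  ⊔preds=⊥  new=0  stable
  step 6. node 5  ⊔preds=⊤  new=⊤  old=⊥  +wl: 
  step 7. node 6  ⊔preds=−  new=⊤  old=−  +wl: 

Least fixpoint reached:
  node 0: +
  node 1: ⊤
  node 2: ⊤
  node 3: −
  node 4: 0
  node 5: ⊤
  node 6: ⊤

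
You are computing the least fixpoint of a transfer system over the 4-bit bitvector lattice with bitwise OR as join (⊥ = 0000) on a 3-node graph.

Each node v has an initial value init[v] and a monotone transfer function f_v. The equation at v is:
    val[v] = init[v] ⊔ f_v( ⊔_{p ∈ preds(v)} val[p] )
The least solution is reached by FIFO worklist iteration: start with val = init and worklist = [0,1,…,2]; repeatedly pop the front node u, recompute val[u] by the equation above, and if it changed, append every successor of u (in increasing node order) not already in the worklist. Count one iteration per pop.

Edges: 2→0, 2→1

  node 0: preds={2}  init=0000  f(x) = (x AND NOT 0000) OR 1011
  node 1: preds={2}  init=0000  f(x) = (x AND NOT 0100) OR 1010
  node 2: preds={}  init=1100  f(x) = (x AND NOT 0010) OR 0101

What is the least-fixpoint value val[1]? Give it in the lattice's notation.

Iteration log — 5 steps:
  step 1. node 0  ⊔preds=1100  new=1111  old=0000  +wl: 
  step 2. node 1  ⊔preds=1100  new=1010  old=0000  +wl: 
  step 3. node 2  ⊔preds=0000  new=1101  old=1100  +wl: 0,1
  step 4. node 0  ⊔preds=1101  new=1111  stable
  step 5. node 1  ⊔preds=1101  new=1011  old=1010  +wl: 

Least fixpoint reached:
  node 0: 1111
  node 1: 1011
  node 2: 1101

1011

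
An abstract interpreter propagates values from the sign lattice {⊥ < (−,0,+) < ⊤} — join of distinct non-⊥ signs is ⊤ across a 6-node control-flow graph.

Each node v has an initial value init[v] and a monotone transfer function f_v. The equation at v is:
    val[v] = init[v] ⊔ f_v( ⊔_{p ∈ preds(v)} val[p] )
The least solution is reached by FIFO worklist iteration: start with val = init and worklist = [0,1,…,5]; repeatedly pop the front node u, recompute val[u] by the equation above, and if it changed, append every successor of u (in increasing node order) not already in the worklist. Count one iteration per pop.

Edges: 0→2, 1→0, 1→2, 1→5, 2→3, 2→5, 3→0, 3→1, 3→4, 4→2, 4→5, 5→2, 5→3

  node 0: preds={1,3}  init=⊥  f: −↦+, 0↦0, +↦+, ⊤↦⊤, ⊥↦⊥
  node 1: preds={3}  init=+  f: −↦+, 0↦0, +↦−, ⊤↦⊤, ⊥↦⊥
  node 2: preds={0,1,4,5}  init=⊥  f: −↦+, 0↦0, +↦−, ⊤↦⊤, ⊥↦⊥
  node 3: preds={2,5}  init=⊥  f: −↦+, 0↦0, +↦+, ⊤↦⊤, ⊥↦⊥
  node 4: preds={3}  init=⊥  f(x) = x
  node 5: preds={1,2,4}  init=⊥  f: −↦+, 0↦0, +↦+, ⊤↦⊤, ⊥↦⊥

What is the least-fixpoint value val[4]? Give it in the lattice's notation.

Iteration log — 16 steps:
  step 1. node 0  ⊔preds=+  new=+  old=⊥  +wl: 
  step 2. node 1  ⊔preds=⊥  new=+  stable
  step 3. node 2  ⊔preds=+  new=−  old=⊥  +wl: 
  step 4. node 3  ⊔preds=−  new=+  old=⊥  +wl: 0,1
  step 5. node 4  ⊔preds=+  new=+  old=⊥  +wl: 2
  step 6. node 5  ⊔preds=⊤  new=⊤  old=⊥  +wl: 3
  step 7. node 0  ⊔preds=+  new=+  stable
  step 8. node 1  ⊔preds=+  new=⊤  old=+  +wl: 0,5
  step 9. node 2  ⊔preds=⊤  new=⊤  old=−  +wl: 
  step 10. node 3  ⊔preds=⊤  new=⊤  old=+  +wl: 1,4
  step 11. node 0  ⊔preds=⊤  new=⊤  old=+  +wl: 2
  step 12. node 5  ⊔preds=⊤  new=⊤  stable
  step 13. node 1  ⊔preds=⊤  new=⊤  stable
  step 14. node 4  ⊔preds=⊤  new=⊤  old=+  +wl: 5
  step 15. node 2  ⊔preds=⊤  new=⊤  stable
  step 16. node 5  ⊔preds=⊤  new=⊤  stable

Least fixpoint reached:
  node 0: ⊤
  node 1: ⊤
  node 2: ⊤
  node 3: ⊤
  node 4: ⊤
  node 5: ⊤

⊤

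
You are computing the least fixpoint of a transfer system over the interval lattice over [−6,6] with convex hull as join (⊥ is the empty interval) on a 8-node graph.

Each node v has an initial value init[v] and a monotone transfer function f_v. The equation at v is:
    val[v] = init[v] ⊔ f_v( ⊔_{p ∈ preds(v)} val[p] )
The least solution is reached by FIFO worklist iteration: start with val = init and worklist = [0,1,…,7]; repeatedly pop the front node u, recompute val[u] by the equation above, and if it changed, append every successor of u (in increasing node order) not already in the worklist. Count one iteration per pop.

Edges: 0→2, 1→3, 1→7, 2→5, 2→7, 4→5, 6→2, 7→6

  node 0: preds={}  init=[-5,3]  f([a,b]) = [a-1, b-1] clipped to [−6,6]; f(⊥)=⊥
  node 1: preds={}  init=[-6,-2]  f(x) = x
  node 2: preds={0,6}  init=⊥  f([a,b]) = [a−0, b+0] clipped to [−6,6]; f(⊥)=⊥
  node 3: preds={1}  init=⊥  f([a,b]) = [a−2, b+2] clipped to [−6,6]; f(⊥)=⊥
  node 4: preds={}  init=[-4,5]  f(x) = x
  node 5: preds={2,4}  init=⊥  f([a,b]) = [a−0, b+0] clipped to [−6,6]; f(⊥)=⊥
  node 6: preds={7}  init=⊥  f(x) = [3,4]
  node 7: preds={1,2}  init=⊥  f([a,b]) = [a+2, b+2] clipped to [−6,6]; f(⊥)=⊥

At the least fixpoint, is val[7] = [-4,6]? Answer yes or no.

Worklist (13 pops):
  #1 pop 0: in=⊥ → [-5,3] (no change)
  #2 pop 1: in=⊥ → [-6,-2] (no change)
  #3 pop 2: in=[-5,3] → [-5,3] (was ⊥); enqueue []
  #4 pop 3: in=[-6,-2] → [-6,0] (was ⊥); enqueue []
  #5 pop 4: in=⊥ → [-4,5] (no change)
  #6 pop 5: in=[-5,5] → [-5,5] (was ⊥); enqueue []
  #7 pop 6: in=⊥ → [3,4] (was ⊥); enqueue [2]
  #8 pop 7: in=[-6,3] → [-4,5] (was ⊥); enqueue [6]
  #9 pop 2: in=[-5,4] → [-5,4] (was [-5,3]); enqueue [5,7]
  #10 pop 6: in=[-4,5] → [3,4] (no change)
  #11 pop 5: in=[-5,5] → [-5,5] (no change)
  #12 pop 7: in=[-6,4] → [-4,6] (was [-4,5]); enqueue [6]
  #13 pop 6: in=[-4,6] → [3,4] (no change)

Fixpoint:
  val[0] = [-5,3]
  val[1] = [-6,-2]
  val[2] = [-5,4]
  val[3] = [-6,0]
  val[4] = [-4,5]
  val[5] = [-5,5]
  val[6] = [3,4]
  val[7] = [-4,6]

yes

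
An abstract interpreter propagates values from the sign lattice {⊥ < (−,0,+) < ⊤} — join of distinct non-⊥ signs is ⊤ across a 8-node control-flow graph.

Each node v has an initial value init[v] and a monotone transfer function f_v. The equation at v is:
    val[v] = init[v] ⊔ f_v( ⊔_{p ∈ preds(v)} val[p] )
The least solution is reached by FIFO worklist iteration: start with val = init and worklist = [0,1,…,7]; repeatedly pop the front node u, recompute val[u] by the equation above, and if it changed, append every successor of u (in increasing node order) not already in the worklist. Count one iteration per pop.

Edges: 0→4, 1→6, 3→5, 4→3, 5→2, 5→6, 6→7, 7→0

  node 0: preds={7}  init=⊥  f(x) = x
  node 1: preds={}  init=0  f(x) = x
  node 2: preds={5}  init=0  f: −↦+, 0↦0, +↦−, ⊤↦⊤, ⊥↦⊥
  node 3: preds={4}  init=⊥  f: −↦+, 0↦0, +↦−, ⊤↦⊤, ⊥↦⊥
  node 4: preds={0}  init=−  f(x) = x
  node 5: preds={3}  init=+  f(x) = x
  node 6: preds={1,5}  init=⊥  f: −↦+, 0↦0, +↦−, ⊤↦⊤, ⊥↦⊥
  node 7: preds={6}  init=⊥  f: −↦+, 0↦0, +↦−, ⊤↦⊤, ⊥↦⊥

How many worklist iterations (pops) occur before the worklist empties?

Iteration log — 14 steps:
  step 1. node 0  ⊔preds=⊥  new=⊥  stable
  step 2. node 1  ⊔preds=⊥  new=0  stable
  step 3. node 2  ⊔preds=+  new=⊤  old=0  +wl: 
  step 4. node 3  ⊔preds=−  new=+  old=⊥  +wl: 
  step 5. node 4  ⊔preds=⊥  new=−  stable
  step 6. node 5  ⊔preds=+  new=+  stable
  step 7. node 6  ⊔preds=⊤  new=⊤  old=⊥  +wl: 
  step 8. node 7  ⊔preds=⊤  new=⊤  old=⊥  +wl: 0
  step 9. node 0  ⊔preds=⊤  new=⊤  old=⊥  +wl: 4
  step 10. node 4  ⊔preds=⊤  new=⊤  old=−  +wl: 3
  step 11. node 3  ⊔preds=⊤  new=⊤  old=+  +wl: 5
  step 12. node 5  ⊔preds=⊤  new=⊤  old=+  +wl: 2,6
  step 13. node 2  ⊔preds=⊤  new=⊤  stable
  step 14. node 6  ⊔preds=⊤  new=⊤  stable

Least fixpoint reached:
  node 0: ⊤
  node 1: 0
  node 2: ⊤
  node 3: ⊤
  node 4: ⊤
  node 5: ⊤
  node 6: ⊤
  node 7: ⊤

14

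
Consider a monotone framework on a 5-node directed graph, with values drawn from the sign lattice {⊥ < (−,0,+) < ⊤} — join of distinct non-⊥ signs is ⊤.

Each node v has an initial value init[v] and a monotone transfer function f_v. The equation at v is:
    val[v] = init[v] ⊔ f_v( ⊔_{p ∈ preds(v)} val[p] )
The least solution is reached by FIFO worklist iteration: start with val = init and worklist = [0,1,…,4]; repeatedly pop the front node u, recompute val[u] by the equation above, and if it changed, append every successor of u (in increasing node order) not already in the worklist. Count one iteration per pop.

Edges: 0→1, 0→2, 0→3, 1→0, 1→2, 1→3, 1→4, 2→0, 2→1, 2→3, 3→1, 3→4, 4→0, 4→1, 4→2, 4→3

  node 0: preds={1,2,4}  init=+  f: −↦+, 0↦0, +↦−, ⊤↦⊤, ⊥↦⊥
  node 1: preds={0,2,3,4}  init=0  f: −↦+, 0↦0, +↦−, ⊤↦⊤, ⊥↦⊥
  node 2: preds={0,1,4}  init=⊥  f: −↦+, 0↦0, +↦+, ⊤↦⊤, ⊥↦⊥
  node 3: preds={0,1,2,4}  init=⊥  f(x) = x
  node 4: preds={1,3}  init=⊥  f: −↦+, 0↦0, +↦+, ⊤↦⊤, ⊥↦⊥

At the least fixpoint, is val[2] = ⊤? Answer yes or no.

Worklist (9 pops):
  #1 pop 0: in=0 → ⊤ (was +); enqueue []
  #2 pop 1: in=⊤ → ⊤ (was 0); enqueue [0]
  #3 pop 2: in=⊤ → ⊤ (was ⊥); enqueue [1]
  #4 pop 3: in=⊤ → ⊤ (was ⊥); enqueue []
  #5 pop 4: in=⊤ → ⊤ (was ⊥); enqueue [2,3]
  #6 pop 0: in=⊤ → ⊤ (no change)
  #7 pop 1: in=⊤ → ⊤ (no change)
  #8 pop 2: in=⊤ → ⊤ (no change)
  #9 pop 3: in=⊤ → ⊤ (no change)

Fixpoint:
  val[0] = ⊤
  val[1] = ⊤
  val[2] = ⊤
  val[3] = ⊤
  val[4] = ⊤

yes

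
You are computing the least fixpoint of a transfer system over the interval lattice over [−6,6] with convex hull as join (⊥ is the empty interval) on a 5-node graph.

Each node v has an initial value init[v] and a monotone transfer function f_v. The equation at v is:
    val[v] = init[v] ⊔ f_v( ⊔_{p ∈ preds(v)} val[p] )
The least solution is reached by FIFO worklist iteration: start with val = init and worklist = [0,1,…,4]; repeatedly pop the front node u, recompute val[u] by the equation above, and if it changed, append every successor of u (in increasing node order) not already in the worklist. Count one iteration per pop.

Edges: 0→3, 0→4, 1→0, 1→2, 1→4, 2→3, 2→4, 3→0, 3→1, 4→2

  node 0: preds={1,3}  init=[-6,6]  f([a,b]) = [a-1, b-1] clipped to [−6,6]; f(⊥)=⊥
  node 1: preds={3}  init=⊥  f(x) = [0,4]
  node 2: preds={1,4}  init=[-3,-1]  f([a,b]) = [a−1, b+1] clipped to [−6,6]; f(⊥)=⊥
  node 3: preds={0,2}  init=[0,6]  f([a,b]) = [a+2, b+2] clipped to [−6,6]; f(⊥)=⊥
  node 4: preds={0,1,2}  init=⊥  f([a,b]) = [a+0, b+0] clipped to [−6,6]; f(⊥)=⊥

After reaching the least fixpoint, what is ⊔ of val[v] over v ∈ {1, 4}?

Worklist (10 pops):
  #1 pop 0: in=[0,6] → [-6,6] (no change)
  #2 pop 1: in=[0,6] → [0,4] (was ⊥); enqueue [0]
  #3 pop 2: in=[0,4] → [-3,5] (was [-3,-1]); enqueue []
  #4 pop 3: in=[-6,6] → [-4,6] (was [0,6]); enqueue [1]
  #5 pop 4: in=[-6,6] → [-6,6] (was ⊥); enqueue [2]
  #6 pop 0: in=[-4,6] → [-6,6] (no change)
  #7 pop 1: in=[-4,6] → [0,4] (no change)
  #8 pop 2: in=[-6,6] → [-6,6] (was [-3,5]); enqueue [3,4]
  #9 pop 3: in=[-6,6] → [-4,6] (no change)
  #10 pop 4: in=[-6,6] → [-6,6] (no change)

Fixpoint:
  val[0] = [-6,6]
  val[1] = [0,4]
  val[2] = [-6,6]
  val[3] = [-4,6]
  val[4] = [-6,6]

[-6,6]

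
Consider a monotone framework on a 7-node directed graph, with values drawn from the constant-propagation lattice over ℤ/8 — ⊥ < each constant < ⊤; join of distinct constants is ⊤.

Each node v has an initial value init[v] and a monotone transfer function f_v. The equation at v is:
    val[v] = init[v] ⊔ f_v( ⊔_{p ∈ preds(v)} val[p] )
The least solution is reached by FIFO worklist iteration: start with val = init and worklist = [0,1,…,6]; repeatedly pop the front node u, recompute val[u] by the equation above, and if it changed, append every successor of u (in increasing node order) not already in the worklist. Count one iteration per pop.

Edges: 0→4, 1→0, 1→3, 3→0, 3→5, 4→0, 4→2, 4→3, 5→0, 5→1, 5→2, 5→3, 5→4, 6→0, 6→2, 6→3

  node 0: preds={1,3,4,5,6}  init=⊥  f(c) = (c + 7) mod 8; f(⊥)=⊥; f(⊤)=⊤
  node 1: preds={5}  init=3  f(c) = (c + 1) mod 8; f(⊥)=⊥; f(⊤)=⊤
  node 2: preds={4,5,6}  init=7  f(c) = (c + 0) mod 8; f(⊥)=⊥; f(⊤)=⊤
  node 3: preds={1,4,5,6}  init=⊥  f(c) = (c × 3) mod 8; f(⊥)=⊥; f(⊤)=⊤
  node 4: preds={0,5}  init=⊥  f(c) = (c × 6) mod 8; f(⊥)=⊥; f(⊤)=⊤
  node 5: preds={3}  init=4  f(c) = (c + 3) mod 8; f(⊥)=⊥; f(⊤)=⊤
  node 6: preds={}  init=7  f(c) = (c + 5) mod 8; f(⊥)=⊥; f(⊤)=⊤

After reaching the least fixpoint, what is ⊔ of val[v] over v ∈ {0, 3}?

Trace (12 dequeues):
  [1] u=0 | in ⊤ | out ⊤ | prev ⊥ | push {}
  [2] u=1 | in 4 | out ⊤ | prev 3 | push {0}
  [3] u=2 | in ⊤ | out ⊤ | prev 7 | push {}
  [4] u=3 | in ⊤ | out ⊤ | prev ⊥ | push {}
  [5] u=4 | in ⊤ | out ⊤ | prev ⊥ | push {2,3}
  [6] u=5 | in ⊤ | out ⊤ | prev 4 | push {1,4}
  [7] u=6 | in ⊥ | out 7 | ==
  [8] u=0 | in ⊤ | out ⊤ | ==
  [9] u=2 | in ⊤ | out ⊤ | ==
  [10] u=3 | in ⊤ | out ⊤ | ==
  [11] u=1 | in ⊤ | out ⊤ | ==
  [12] u=4 | in ⊤ | out ⊤ | ==

Converged values:
  [0] ⊤
  [1] ⊤
  [2] ⊤
  [3] ⊤
  [4] ⊤
  [5] ⊤
  [6] 7

⊤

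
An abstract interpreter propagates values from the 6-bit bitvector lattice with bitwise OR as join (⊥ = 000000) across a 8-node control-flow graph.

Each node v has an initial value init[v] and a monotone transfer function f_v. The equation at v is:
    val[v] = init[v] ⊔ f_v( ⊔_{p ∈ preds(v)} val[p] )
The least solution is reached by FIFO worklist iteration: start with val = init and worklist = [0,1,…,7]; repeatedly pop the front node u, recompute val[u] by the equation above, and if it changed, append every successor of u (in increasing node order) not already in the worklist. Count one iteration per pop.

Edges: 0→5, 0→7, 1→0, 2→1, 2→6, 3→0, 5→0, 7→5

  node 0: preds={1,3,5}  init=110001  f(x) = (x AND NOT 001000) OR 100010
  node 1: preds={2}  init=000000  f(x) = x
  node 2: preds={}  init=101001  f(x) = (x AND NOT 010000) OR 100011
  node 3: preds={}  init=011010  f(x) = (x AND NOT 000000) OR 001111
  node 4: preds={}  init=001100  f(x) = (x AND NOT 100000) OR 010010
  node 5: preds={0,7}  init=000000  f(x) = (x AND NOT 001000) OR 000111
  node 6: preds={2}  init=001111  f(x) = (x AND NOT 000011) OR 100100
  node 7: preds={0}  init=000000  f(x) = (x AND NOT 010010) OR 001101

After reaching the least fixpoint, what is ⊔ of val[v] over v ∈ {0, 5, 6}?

111111

Worklist (13 pops):
  #1 pop 0: in=011010 → 110011 (was 110001); enqueue []
  #2 pop 1: in=101001 → 101001 (was 000000); enqueue [0]
  #3 pop 2: in=000000 → 101011 (was 101001); enqueue [1]
  #4 pop 3: in=000000 → 011111 (was 011010); enqueue []
  #5 pop 4: in=000000 → 011110 (was 001100); enqueue []
  #6 pop 5: in=110011 → 110111 (was 000000); enqueue []
  #7 pop 6: in=101011 → 101111 (was 001111); enqueue []
  #8 pop 7: in=110011 → 101101 (was 000000); enqueue [5]
  #9 pop 0: in=111111 → 110111 (was 110011); enqueue [7]
  #10 pop 1: in=101011 → 101011 (was 101001); enqueue [0]
  #11 pop 5: in=111111 → 110111 (no change)
  #12 pop 7: in=110111 → 101101 (no change)
  #13 pop 0: in=111111 → 110111 (no change)

Fixpoint:
  val[0] = 110111
  val[1] = 101011
  val[2] = 101011
  val[3] = 011111
  val[4] = 011110
  val[5] = 110111
  val[6] = 101111
  val[7] = 101101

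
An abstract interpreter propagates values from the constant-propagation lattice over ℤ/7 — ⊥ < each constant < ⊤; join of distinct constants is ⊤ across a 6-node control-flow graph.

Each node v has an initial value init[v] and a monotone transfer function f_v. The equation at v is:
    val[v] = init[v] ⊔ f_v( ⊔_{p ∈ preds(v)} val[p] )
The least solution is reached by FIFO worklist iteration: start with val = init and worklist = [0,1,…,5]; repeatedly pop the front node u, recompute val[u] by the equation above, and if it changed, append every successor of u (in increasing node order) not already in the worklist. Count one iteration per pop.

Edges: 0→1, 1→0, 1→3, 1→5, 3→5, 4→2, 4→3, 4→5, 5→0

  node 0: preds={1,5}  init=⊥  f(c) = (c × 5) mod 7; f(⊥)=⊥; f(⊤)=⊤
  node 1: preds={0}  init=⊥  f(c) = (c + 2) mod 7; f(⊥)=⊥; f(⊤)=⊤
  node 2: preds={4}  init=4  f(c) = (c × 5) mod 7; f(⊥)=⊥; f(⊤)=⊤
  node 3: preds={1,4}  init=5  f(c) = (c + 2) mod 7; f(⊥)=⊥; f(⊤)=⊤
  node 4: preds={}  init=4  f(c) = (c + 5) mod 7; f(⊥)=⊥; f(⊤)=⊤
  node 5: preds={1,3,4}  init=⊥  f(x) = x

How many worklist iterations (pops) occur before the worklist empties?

Trace (11 dequeues):
  [1] u=0 | in ⊥ | out ⊥ | ==
  [2] u=1 | in ⊥ | out ⊥ | ==
  [3] u=2 | in 4 | out ⊤ | prev 4 | push {}
  [4] u=3 | in 4 | out ⊤ | prev 5 | push {}
  [5] u=4 | in ⊥ | out 4 | ==
  [6] u=5 | in ⊤ | out ⊤ | prev ⊥ | push {0}
  [7] u=0 | in ⊤ | out ⊤ | prev ⊥ | push {1}
  [8] u=1 | in ⊤ | out ⊤ | prev ⊥ | push {0,3,5}
  [9] u=0 | in ⊤ | out ⊤ | ==
  [10] u=3 | in ⊤ | out ⊤ | ==
  [11] u=5 | in ⊤ | out ⊤ | ==

Converged values:
  [0] ⊤
  [1] ⊤
  [2] ⊤
  [3] ⊤
  [4] 4
  [5] ⊤

11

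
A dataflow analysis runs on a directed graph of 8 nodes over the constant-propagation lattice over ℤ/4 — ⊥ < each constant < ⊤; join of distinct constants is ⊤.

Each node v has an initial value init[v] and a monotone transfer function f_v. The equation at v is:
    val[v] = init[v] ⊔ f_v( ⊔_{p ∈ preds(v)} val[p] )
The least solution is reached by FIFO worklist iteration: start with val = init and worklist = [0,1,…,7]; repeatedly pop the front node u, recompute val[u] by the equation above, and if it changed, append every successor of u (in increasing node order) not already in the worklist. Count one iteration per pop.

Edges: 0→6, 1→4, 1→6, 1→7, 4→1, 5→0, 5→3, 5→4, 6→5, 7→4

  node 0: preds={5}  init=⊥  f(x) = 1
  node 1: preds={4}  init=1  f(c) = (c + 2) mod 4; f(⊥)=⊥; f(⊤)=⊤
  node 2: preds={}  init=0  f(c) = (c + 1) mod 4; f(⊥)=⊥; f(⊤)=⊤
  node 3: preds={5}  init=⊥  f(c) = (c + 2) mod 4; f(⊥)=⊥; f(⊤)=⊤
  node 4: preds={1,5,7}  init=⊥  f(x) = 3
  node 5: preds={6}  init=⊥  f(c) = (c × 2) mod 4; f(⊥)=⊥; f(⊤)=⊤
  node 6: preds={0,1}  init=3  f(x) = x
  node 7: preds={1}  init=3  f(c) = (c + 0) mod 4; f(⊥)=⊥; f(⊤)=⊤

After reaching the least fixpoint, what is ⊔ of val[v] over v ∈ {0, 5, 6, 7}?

⊤

Iteration log — 16 steps:
  step 1. node 0  ⊔preds=⊥  new=1  old=⊥  +wl: 
  step 2. node 1  ⊔preds=⊥  new=1  stable
  step 3. node 2  ⊔preds=⊥  new=0  stable
  step 4. node 3  ⊔preds=⊥  new=⊥  stable
  step 5. node 4  ⊔preds=⊤  new=3  old=⊥  +wl: 1
  step 6. node 5  ⊔preds=3  new=2  old=⊥  +wl: 0,3,4
  step 7. node 6  ⊔preds=1  new=⊤  old=3  +wl: 5
  step 8. node 7  ⊔preds=1  new=⊤  old=3  +wl: 
  step 9. node 1  ⊔preds=3  new=1  stable
  step 10. node 0  ⊔preds=2  new=1  stable
  step 11. node 3  ⊔preds=2  new=0  old=⊥  +wl: 
  step 12. node 4  ⊔preds=⊤  new=3  stable
  step 13. node 5  ⊔preds=⊤  new=⊤  old=2  +wl: 0,3,4
  step 14. node 0  ⊔preds=⊤  new=1  stable
  step 15. node 3  ⊔preds=⊤  new=⊤  old=0  +wl: 
  step 16. node 4  ⊔preds=⊤  new=3  stable

Least fixpoint reached:
  node 0: 1
  node 1: 1
  node 2: 0
  node 3: ⊤
  node 4: 3
  node 5: ⊤
  node 6: ⊤
  node 7: ⊤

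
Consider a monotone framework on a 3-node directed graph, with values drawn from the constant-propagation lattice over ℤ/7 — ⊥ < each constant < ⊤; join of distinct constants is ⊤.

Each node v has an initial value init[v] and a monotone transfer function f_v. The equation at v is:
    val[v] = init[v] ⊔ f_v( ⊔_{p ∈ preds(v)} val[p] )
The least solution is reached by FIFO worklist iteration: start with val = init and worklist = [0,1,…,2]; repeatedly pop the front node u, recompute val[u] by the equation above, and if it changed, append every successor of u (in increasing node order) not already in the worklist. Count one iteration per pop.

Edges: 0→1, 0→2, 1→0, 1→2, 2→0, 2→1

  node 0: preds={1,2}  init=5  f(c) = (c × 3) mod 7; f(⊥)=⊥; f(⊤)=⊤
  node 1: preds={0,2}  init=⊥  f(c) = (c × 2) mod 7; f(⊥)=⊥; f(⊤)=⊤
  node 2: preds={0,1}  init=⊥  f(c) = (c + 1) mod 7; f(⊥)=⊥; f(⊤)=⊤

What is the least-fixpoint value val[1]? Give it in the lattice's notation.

Worklist (7 pops):
  #1 pop 0: in=⊥ → 5 (no change)
  #2 pop 1: in=5 → 3 (was ⊥); enqueue [0]
  #3 pop 2: in=⊤ → ⊤ (was ⊥); enqueue [1]
  #4 pop 0: in=⊤ → ⊤ (was 5); enqueue [2]
  #5 pop 1: in=⊤ → ⊤ (was 3); enqueue [0]
  #6 pop 2: in=⊤ → ⊤ (no change)
  #7 pop 0: in=⊤ → ⊤ (no change)

Fixpoint:
  val[0] = ⊤
  val[1] = ⊤
  val[2] = ⊤

⊤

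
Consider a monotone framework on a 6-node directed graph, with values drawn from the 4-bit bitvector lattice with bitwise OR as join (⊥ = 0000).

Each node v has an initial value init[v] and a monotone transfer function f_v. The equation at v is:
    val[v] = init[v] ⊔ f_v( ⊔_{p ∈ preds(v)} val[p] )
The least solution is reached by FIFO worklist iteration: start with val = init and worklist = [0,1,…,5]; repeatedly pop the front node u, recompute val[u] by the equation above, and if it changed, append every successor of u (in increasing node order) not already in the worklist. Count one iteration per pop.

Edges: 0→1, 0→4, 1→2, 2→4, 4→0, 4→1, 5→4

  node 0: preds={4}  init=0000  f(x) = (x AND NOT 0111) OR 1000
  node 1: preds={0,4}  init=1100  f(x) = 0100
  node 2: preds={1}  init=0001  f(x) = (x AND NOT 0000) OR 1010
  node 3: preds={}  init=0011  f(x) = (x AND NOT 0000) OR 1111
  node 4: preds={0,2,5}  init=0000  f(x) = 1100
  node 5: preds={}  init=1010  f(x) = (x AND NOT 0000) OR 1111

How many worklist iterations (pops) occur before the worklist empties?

9

Iteration log — 9 steps:
  step 1. node 0  ⊔preds=0000  new=1000  old=0000  +wl: 
  step 2. node 1  ⊔preds=1000  new=1100  stable
  step 3. node 2  ⊔preds=1100  new=1111  old=0001  +wl: 
  step 4. node 3  ⊔preds=0000  new=1111  old=0011  +wl: 
  step 5. node 4  ⊔preds=1111  new=1100  old=0000  +wl: 0,1
  step 6. node 5  ⊔preds=0000  new=1111  old=1010  +wl: 4
  step 7. node 0  ⊔preds=1100  new=1000  stable
  step 8. node 1  ⊔preds=1100  new=1100  stable
  step 9. node 4  ⊔preds=1111  new=1100  stable

Least fixpoint reached:
  node 0: 1000
  node 1: 1100
  node 2: 1111
  node 3: 1111
  node 4: 1100
  node 5: 1111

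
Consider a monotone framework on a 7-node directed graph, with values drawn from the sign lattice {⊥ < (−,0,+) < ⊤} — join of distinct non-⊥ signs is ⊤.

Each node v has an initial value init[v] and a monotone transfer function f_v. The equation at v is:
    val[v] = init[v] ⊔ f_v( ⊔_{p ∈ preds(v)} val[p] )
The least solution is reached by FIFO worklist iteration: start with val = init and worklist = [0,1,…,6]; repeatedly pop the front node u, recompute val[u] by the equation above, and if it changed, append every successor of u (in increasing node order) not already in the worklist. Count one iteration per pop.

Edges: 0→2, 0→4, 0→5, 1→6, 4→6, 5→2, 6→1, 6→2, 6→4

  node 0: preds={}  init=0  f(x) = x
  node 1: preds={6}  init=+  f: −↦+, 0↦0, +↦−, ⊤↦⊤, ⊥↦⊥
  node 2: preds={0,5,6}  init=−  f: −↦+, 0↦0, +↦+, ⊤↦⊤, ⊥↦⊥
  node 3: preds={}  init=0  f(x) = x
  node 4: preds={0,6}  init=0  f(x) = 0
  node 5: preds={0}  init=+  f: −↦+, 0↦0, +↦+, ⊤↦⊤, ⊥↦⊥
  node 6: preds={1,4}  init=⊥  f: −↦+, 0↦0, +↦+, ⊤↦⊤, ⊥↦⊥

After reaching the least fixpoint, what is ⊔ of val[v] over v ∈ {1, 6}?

⊤

Trace (11 dequeues):
  [1] u=0 | in ⊥ | out 0 | ==
  [2] u=1 | in ⊥ | out + | ==
  [3] u=2 | in ⊤ | out ⊤ | prev − | push {}
  [4] u=3 | in ⊥ | out 0 | ==
  [5] u=4 | in 0 | out 0 | ==
  [6] u=5 | in 0 | out ⊤ | prev + | push {2}
  [7] u=6 | in ⊤ | out ⊤ | prev ⊥ | push {1,4}
  [8] u=2 | in ⊤ | out ⊤ | ==
  [9] u=1 | in ⊤ | out ⊤ | prev + | push {6}
  [10] u=4 | in ⊤ | out 0 | ==
  [11] u=6 | in ⊤ | out ⊤ | ==

Converged values:
  [0] 0
  [1] ⊤
  [2] ⊤
  [3] 0
  [4] 0
  [5] ⊤
  [6] ⊤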